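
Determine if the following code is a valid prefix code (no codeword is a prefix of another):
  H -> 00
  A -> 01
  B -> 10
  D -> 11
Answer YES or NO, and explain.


Checking each pair (does one codeword prefix another?):
  H='00' vs A='01': no prefix
  H='00' vs B='10': no prefix
  H='00' vs D='11': no prefix
  A='01' vs H='00': no prefix
  A='01' vs B='10': no prefix
  A='01' vs D='11': no prefix
  B='10' vs H='00': no prefix
  B='10' vs A='01': no prefix
  B='10' vs D='11': no prefix
  D='11' vs H='00': no prefix
  D='11' vs A='01': no prefix
  D='11' vs B='10': no prefix
No violation found over all pairs.

YES -- this is a valid prefix code. No codeword is a prefix of any other codeword.


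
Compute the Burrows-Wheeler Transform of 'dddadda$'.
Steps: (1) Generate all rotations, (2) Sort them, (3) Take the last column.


Rotations (sorted):
  0: $dddadda -> last char: a
  1: a$dddadd -> last char: d
  2: adda$ddd -> last char: d
  3: da$dddad -> last char: d
  4: dadda$dd -> last char: d
  5: dda$ddda -> last char: a
  6: ddadda$d -> last char: d
  7: dddadda$ -> last char: $


BWT = addddad$


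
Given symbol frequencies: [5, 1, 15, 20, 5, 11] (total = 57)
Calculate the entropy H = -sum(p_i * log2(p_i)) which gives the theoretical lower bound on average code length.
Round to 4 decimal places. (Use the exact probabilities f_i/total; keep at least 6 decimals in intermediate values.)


Per-symbol terms -p_i * log2(p_i) with p_i = f_i/57:
  p = 5/57 = 0.087719: log2(p) = -3.510962, -p*log2(p) = 0.307979
  p = 1/57 = 0.017544: log2(p) = -5.832890, -p*log2(p) = 0.102331
  p = 15/57 = 0.263158: log2(p) = -1.925999, -p*log2(p) = 0.506842
  p = 20/57 = 0.350877: log2(p) = -1.510962, -p*log2(p) = 0.530162
  p = 5/57 = 0.087719: log2(p) = -3.510962, -p*log2(p) = 0.307979
  p = 11/57 = 0.192982: log2(p) = -2.373458, -p*log2(p) = 0.458036
H = 0.307979 + 0.102331 + 0.506842 + 0.530162 + 0.307979 + 0.458036 = 2.213329

H = 2.2133 bits/symbol


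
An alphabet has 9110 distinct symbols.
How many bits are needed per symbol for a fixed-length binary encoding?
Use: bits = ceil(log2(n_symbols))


log2(9110) = 13.1532
Bracket: 2^13 = 8192 < 9110 <= 2^14 = 16384
So ceil(log2(9110)) = 14

bits = ceil(log2(9110)) = ceil(13.1532) = 14 bits


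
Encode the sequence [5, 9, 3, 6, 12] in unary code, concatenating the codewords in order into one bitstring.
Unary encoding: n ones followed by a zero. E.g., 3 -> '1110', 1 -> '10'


Encode each number as n ones followed by a terminating 0:
  5 -> 111110 (6 bits)
  9 -> 1111111110 (10 bits)
  3 -> 1110 (4 bits)
  6 -> 1111110 (7 bits)
  12 -> 1111111111110 (13 bits)
Total length = 6 + 10 + 4 + 7 + 13 = 40 bits.

Unary([5, 9, 3, 6, 12]) = 1111101111111110111011111101111111111110 (40 bits)


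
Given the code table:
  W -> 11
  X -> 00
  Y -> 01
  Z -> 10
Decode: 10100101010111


Decoding:
10 -> Z
10 -> Z
01 -> Y
01 -> Y
01 -> Y
01 -> Y
11 -> W


Result: ZZYYYYW


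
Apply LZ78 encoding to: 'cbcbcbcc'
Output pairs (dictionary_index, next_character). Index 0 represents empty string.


LZ78 encoding steps:
Dictionary: {0: ''}
Step 1: w='' (idx 0), next='c' -> output (0, 'c'), add 'c' as idx 1
Step 2: w='' (idx 0), next='b' -> output (0, 'b'), add 'b' as idx 2
Step 3: w='c' (idx 1), next='b' -> output (1, 'b'), add 'cb' as idx 3
Step 4: w='cb' (idx 3), next='c' -> output (3, 'c'), add 'cbc' as idx 4
Step 5: w='c' (idx 1), end of input -> output (1, '')


Encoded: [(0, 'c'), (0, 'b'), (1, 'b'), (3, 'c'), (1, '')]


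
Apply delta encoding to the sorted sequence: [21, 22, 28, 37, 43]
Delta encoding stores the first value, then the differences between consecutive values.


First value: 21
Deltas:
  22 - 21 = 1
  28 - 22 = 6
  37 - 28 = 9
  43 - 37 = 6


Delta encoded: [21, 1, 6, 9, 6]


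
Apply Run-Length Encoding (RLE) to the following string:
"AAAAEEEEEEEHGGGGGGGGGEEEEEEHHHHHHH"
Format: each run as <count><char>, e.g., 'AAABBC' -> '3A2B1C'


Scanning runs left to right:
  i=0: run of 'A' x 4 -> '4A'
  i=4: run of 'E' x 7 -> '7E'
  i=11: run of 'H' x 1 -> '1H'
  i=12: run of 'G' x 9 -> '9G'
  i=21: run of 'E' x 6 -> '6E'
  i=27: run of 'H' x 7 -> '7H'

RLE = 4A7E1H9G6E7H


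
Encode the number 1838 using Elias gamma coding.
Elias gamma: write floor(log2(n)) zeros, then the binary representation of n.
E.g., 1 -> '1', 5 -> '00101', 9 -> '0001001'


num_bits = floor(log2(1838)) + 1 = 11
leading_zeros = num_bits - 1 = 10
binary(1838) = 11100101110

Elias gamma(1838) = '0000000000' + '11100101110' = 000000000011100101110 (21 bits)


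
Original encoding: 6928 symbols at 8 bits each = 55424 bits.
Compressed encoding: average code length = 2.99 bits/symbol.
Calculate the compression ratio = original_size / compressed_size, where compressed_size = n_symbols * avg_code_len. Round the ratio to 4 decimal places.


original_size = n_symbols * orig_bits = 6928 * 8 = 55424 bits
compressed_size = n_symbols * avg_code_len = 6928 * 2.99 = 20714.72 bits
ratio = original_size / compressed_size = 55424 / 20714.72 = 2.6756

Compression ratio = 2.6756


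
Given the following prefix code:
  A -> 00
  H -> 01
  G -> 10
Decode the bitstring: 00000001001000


Decoding step by step:
Bits 00 -> A
Bits 00 -> A
Bits 00 -> A
Bits 01 -> H
Bits 00 -> A
Bits 10 -> G
Bits 00 -> A


Decoded message: AAAHAGA


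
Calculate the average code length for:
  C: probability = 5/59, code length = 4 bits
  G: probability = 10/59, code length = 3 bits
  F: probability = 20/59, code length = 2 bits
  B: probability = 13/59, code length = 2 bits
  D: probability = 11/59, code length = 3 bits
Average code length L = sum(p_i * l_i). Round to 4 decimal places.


Weighted contributions p_i * l_i:
  C: (5/59) * 4 = 20/59
  G: (10/59) * 3 = 30/59
  F: (20/59) * 2 = 40/59
  B: (13/59) * 2 = 26/59
  D: (11/59) * 3 = 33/59
Sum = (20 + 30 + 40 + 26 + 33)/59 = 149/59

L = 149/59 = 2.5254 bits/symbol


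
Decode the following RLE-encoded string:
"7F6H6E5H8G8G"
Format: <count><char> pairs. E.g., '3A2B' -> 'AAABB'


Expanding each <count><char> pair:
  7F -> 'FFFFFFF'
  6H -> 'HHHHHH'
  6E -> 'EEEEEE'
  5H -> 'HHHHH'
  8G -> 'GGGGGGGG'
  8G -> 'GGGGGGGG'

Decoded = FFFFFFFHHHHHHEEEEEEHHHHHGGGGGGGGGGGGGGGG


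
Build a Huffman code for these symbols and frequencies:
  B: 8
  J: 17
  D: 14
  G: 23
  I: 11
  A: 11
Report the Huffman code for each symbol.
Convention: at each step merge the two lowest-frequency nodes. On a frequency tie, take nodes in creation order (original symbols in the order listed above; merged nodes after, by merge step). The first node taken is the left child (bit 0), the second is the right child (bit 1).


Huffman tree construction:
Step 1: Merge B(8) + I(11) = 19
Step 2: Merge A(11) + D(14) = 25
Step 3: Merge J(17) + (B+I)(19) = 36
Step 4: Merge G(23) + (A+D)(25) = 48
Step 5: Merge (J+(B+I))(36) + (G+(A+D))(48) = 84
Read each symbol's code off the tree from the root (left child = 0, right child = 1).

Codes:
  B: 010 (length 3)
  J: 00 (length 2)
  D: 111 (length 3)
  G: 10 (length 2)
  I: 011 (length 3)
  A: 110 (length 3)
Average code length: 212/84 = 2.5238 bits/symbol


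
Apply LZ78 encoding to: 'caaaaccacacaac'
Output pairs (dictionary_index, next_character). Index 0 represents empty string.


LZ78 encoding steps:
Dictionary: {0: ''}
Step 1: w='' (idx 0), next='c' -> output (0, 'c'), add 'c' as idx 1
Step 2: w='' (idx 0), next='a' -> output (0, 'a'), add 'a' as idx 2
Step 3: w='a' (idx 2), next='a' -> output (2, 'a'), add 'aa' as idx 3
Step 4: w='a' (idx 2), next='c' -> output (2, 'c'), add 'ac' as idx 4
Step 5: w='c' (idx 1), next='a' -> output (1, 'a'), add 'ca' as idx 5
Step 6: w='ca' (idx 5), next='c' -> output (5, 'c'), add 'cac' as idx 6
Step 7: w='aa' (idx 3), next='c' -> output (3, 'c'), add 'aac' as idx 7


Encoded: [(0, 'c'), (0, 'a'), (2, 'a'), (2, 'c'), (1, 'a'), (5, 'c'), (3, 'c')]


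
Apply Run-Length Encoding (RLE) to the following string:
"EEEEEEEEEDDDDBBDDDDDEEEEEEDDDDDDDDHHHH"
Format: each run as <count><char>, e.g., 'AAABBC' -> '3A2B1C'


Scanning runs left to right:
  i=0: run of 'E' x 9 -> '9E'
  i=9: run of 'D' x 4 -> '4D'
  i=13: run of 'B' x 2 -> '2B'
  i=15: run of 'D' x 5 -> '5D'
  i=20: run of 'E' x 6 -> '6E'
  i=26: run of 'D' x 8 -> '8D'
  i=34: run of 'H' x 4 -> '4H'

RLE = 9E4D2B5D6E8D4H


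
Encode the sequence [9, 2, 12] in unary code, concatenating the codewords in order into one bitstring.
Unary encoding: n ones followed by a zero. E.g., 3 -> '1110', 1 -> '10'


Encode each number as n ones followed by a terminating 0:
  9 -> 1111111110 (10 bits)
  2 -> 110 (3 bits)
  12 -> 1111111111110 (13 bits)
Total length = 10 + 3 + 13 = 26 bits.

Unary([9, 2, 12]) = 11111111101101111111111110 (26 bits)


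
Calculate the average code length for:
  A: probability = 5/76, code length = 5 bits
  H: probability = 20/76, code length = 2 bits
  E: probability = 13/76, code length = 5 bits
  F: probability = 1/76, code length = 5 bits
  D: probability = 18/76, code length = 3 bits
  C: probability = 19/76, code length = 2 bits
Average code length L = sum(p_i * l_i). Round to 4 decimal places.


Weighted contributions p_i * l_i:
  A: (5/76) * 5 = 25/76
  H: (20/76) * 2 = 40/76
  E: (13/76) * 5 = 65/76
  F: (1/76) * 5 = 5/76
  D: (18/76) * 3 = 54/76
  C: (19/76) * 2 = 38/76
Sum = (25 + 40 + 65 + 5 + 54 + 38)/76 = 227/76

L = 227/76 = 2.9868 bits/symbol


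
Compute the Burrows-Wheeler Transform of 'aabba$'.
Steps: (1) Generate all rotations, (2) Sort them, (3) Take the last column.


Rotations (sorted):
  0: $aabba -> last char: a
  1: a$aabb -> last char: b
  2: aabba$ -> last char: $
  3: abba$a -> last char: a
  4: ba$aab -> last char: b
  5: bba$aa -> last char: a


BWT = ab$aba


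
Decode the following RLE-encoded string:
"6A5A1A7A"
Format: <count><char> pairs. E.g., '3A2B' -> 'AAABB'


Expanding each <count><char> pair:
  6A -> 'AAAAAA'
  5A -> 'AAAAA'
  1A -> 'A'
  7A -> 'AAAAAAA'

Decoded = AAAAAAAAAAAAAAAAAAA


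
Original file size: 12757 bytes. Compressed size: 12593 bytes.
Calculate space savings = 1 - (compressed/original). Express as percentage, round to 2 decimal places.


ratio = compressed/original = 12593/12757 = 0.987144
savings = 1 - ratio = 1 - 0.987144 = 0.012856
as a percentage: 0.012856 * 100 = 1.29%

Space savings = 1 - 12593/12757 = 1.29%


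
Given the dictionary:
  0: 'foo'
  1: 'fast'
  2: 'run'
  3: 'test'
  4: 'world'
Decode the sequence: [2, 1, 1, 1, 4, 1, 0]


Look up each index in the dictionary:
  2 -> 'run'
  1 -> 'fast'
  1 -> 'fast'
  1 -> 'fast'
  4 -> 'world'
  1 -> 'fast'
  0 -> 'foo'

Decoded: "run fast fast fast world fast foo"


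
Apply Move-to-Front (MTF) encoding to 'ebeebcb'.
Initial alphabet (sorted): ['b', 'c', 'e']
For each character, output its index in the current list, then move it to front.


MTF encoding:
'e': index 2 in ['b', 'c', 'e'] -> ['e', 'b', 'c']
'b': index 1 in ['e', 'b', 'c'] -> ['b', 'e', 'c']
'e': index 1 in ['b', 'e', 'c'] -> ['e', 'b', 'c']
'e': index 0 in ['e', 'b', 'c'] -> ['e', 'b', 'c']
'b': index 1 in ['e', 'b', 'c'] -> ['b', 'e', 'c']
'c': index 2 in ['b', 'e', 'c'] -> ['c', 'b', 'e']
'b': index 1 in ['c', 'b', 'e'] -> ['b', 'c', 'e']


Output: [2, 1, 1, 0, 1, 2, 1]


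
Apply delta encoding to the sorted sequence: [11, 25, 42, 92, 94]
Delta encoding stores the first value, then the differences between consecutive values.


First value: 11
Deltas:
  25 - 11 = 14
  42 - 25 = 17
  92 - 42 = 50
  94 - 92 = 2


Delta encoded: [11, 14, 17, 50, 2]


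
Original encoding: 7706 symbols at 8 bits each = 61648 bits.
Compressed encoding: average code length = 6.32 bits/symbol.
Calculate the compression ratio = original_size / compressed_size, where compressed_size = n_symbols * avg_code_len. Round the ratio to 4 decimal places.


original_size = n_symbols * orig_bits = 7706 * 8 = 61648 bits
compressed_size = n_symbols * avg_code_len = 7706 * 6.32 = 48701.92 bits
ratio = original_size / compressed_size = 61648 / 48701.92 = 1.2658

Compression ratio = 1.2658


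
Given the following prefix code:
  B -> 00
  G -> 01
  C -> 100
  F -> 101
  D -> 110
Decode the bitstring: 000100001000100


Decoding step by step:
Bits 00 -> B
Bits 01 -> G
Bits 00 -> B
Bits 00 -> B
Bits 100 -> C
Bits 01 -> G
Bits 00 -> B


Decoded message: BGBBCGB


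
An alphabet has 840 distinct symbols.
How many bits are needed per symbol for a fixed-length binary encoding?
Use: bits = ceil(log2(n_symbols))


log2(840) = 9.7142
Bracket: 2^9 = 512 < 840 <= 2^10 = 1024
So ceil(log2(840)) = 10

bits = ceil(log2(840)) = ceil(9.7142) = 10 bits


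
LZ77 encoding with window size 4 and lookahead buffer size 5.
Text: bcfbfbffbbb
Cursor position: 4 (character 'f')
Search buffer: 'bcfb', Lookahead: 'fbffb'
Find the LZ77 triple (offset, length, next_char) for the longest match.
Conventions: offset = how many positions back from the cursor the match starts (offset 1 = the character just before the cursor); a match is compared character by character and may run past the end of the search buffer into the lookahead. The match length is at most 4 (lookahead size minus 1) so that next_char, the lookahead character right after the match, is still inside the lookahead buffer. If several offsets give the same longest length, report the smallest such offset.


Try each offset into the search buffer:
  offset=1 (pos 3, char 'b'): match length 0
  offset=2 (pos 2, char 'f'): match length 3
  offset=3 (pos 1, char 'c'): match length 0
  offset=4 (pos 0, char 'b'): match length 0
Longest match has length 3 at offset 2.
next_char = character at position 4 + 3 = 7 -> 'f'

Best match: offset=2, length=3 (matching 'fbf' starting at position 2)
LZ77 triple: (2, 3, 'f')


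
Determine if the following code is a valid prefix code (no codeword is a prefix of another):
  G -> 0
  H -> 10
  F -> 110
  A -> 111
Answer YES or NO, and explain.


Checking each pair (does one codeword prefix another?):
  G='0' vs H='10': no prefix
  G='0' vs F='110': no prefix
  G='0' vs A='111': no prefix
  H='10' vs G='0': no prefix
  H='10' vs F='110': no prefix
  H='10' vs A='111': no prefix
  F='110' vs G='0': no prefix
  F='110' vs H='10': no prefix
  F='110' vs A='111': no prefix
  A='111' vs G='0': no prefix
  A='111' vs H='10': no prefix
  A='111' vs F='110': no prefix
No violation found over all pairs.

YES -- this is a valid prefix code. No codeword is a prefix of any other codeword.


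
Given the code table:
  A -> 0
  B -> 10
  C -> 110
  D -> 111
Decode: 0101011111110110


Decoding:
0 -> A
10 -> B
10 -> B
111 -> D
111 -> D
10 -> B
110 -> C


Result: ABBDDBC


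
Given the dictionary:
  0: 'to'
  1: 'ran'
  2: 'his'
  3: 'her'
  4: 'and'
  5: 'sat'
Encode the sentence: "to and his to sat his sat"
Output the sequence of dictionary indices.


Look up each word in the dictionary:
  'to' -> 0
  'and' -> 4
  'his' -> 2
  'to' -> 0
  'sat' -> 5
  'his' -> 2
  'sat' -> 5

Encoded: [0, 4, 2, 0, 5, 2, 5]


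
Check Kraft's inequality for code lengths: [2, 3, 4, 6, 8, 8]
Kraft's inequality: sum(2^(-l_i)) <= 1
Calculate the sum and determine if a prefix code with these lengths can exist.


Sum = 2^(-2) + 2^(-3) + 2^(-4) + 2^(-6) + 2^(-8) + 2^(-8)
    = 0.25 + 0.125 + 0.0625 + 0.015625 + 0.00390625 + 0.00390625
    = 118/256 = 0.4609375
Since 0.4609375 <= 1, Kraft's inequality IS satisfied.
A prefix code with these lengths CAN exist.

Kraft sum = 0.4609375. Satisfied.


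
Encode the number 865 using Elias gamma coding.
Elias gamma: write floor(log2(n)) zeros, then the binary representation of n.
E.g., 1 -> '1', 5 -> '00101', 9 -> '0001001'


num_bits = floor(log2(865)) + 1 = 10
leading_zeros = num_bits - 1 = 9
binary(865) = 1101100001

Elias gamma(865) = '000000000' + '1101100001' = 0000000001101100001 (19 bits)


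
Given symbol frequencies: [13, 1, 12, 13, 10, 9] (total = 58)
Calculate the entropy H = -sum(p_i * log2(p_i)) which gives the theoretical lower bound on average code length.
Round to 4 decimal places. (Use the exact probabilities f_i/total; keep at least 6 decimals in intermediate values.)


Per-symbol terms -p_i * log2(p_i) with p_i = f_i/58:
  p = 13/58 = 0.224138: log2(p) = -2.157541, -p*log2(p) = 0.483587
  p = 1/58 = 0.017241: log2(p) = -5.857981, -p*log2(p) = 0.101000
  p = 12/58 = 0.206897: log2(p) = -2.273018, -p*log2(p) = 0.470280
  p = 13/58 = 0.224138: log2(p) = -2.157541, -p*log2(p) = 0.483587
  p = 10/58 = 0.172414: log2(p) = -2.536053, -p*log2(p) = 0.437251
  p = 9/58 = 0.155172: log2(p) = -2.688056, -p*log2(p) = 0.417112
H = 0.483587 + 0.101000 + 0.470280 + 0.483587 + 0.437251 + 0.417112 = 2.392817

H = 2.3928 bits/symbol


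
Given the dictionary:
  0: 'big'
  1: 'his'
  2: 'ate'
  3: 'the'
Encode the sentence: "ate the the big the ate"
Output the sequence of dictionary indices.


Look up each word in the dictionary:
  'ate' -> 2
  'the' -> 3
  'the' -> 3
  'big' -> 0
  'the' -> 3
  'ate' -> 2

Encoded: [2, 3, 3, 0, 3, 2]


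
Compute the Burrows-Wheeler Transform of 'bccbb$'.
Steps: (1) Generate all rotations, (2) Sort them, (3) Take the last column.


Rotations (sorted):
  0: $bccbb -> last char: b
  1: b$bccb -> last char: b
  2: bb$bcc -> last char: c
  3: bccbb$ -> last char: $
  4: cbb$bc -> last char: c
  5: ccbb$b -> last char: b


BWT = bbc$cb


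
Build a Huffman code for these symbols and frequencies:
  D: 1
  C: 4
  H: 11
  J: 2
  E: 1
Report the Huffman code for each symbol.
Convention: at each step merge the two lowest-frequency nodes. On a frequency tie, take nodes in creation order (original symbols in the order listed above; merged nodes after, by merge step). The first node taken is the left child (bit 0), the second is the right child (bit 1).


Huffman tree construction:
Step 1: Merge D(1) + E(1) = 2
Step 2: Merge J(2) + (D+E)(2) = 4
Step 3: Merge C(4) + (J+(D+E))(4) = 8
Step 4: Merge (C+(J+(D+E)))(8) + H(11) = 19
Read each symbol's code off the tree from the root (left child = 0, right child = 1).

Codes:
  D: 0110 (length 4)
  C: 00 (length 2)
  H: 1 (length 1)
  J: 010 (length 3)
  E: 0111 (length 4)
Average code length: 33/19 = 1.7368 bits/symbol


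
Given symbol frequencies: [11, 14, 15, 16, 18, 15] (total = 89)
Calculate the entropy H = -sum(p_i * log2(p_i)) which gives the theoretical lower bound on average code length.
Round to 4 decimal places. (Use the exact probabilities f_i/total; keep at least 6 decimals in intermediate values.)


Per-symbol terms -p_i * log2(p_i) with p_i = f_i/89:
  p = 11/89 = 0.123596: log2(p) = -3.016302, -p*log2(p) = 0.372801
  p = 14/89 = 0.157303: log2(p) = -2.668379, -p*log2(p) = 0.419745
  p = 15/89 = 0.168539: log2(p) = -2.568843, -p*log2(p) = 0.432951
  p = 16/89 = 0.179775: log2(p) = -2.475733, -p*log2(p) = 0.445076
  p = 18/89 = 0.202247: log2(p) = -2.305808, -p*log2(p) = 0.466343
  p = 15/89 = 0.168539: log2(p) = -2.568843, -p*log2(p) = 0.432951
H = 0.372801 + 0.419745 + 0.432951 + 0.445076 + 0.466343 + 0.432951 = 2.569867

H = 2.5699 bits/symbol


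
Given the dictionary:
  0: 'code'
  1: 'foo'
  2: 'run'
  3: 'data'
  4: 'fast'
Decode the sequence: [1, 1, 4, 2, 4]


Look up each index in the dictionary:
  1 -> 'foo'
  1 -> 'foo'
  4 -> 'fast'
  2 -> 'run'
  4 -> 'fast'

Decoded: "foo foo fast run fast"


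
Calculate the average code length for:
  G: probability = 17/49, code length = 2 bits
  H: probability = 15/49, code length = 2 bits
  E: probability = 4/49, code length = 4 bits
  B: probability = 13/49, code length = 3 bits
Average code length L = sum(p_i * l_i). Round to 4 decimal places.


Weighted contributions p_i * l_i:
  G: (17/49) * 2 = 34/49
  H: (15/49) * 2 = 30/49
  E: (4/49) * 4 = 16/49
  B: (13/49) * 3 = 39/49
Sum = (34 + 30 + 16 + 39)/49 = 119/49

L = 119/49 = 2.4286 bits/symbol


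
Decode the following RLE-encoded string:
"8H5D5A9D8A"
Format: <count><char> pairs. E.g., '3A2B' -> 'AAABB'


Expanding each <count><char> pair:
  8H -> 'HHHHHHHH'
  5D -> 'DDDDD'
  5A -> 'AAAAA'
  9D -> 'DDDDDDDDD'
  8A -> 'AAAAAAAA'

Decoded = HHHHHHHHDDDDDAAAAADDDDDDDDDAAAAAAAA


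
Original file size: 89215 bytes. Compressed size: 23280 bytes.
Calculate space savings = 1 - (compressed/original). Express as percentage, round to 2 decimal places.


ratio = compressed/original = 23280/89215 = 0.260943
savings = 1 - ratio = 1 - 0.260943 = 0.739057
as a percentage: 0.739057 * 100 = 73.91%

Space savings = 1 - 23280/89215 = 73.91%


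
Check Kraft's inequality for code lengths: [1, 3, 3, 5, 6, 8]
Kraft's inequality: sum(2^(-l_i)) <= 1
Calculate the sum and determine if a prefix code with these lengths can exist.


Sum = 2^(-1) + 2^(-3) + 2^(-3) + 2^(-5) + 2^(-6) + 2^(-8)
    = 0.5 + 0.125 + 0.125 + 0.03125 + 0.015625 + 0.00390625
    = 205/256 = 0.80078125
Since 0.80078125 <= 1, Kraft's inequality IS satisfied.
A prefix code with these lengths CAN exist.

Kraft sum = 0.80078125. Satisfied.


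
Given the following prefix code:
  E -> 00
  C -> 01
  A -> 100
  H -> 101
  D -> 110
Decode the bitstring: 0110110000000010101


Decoding step by step:
Bits 01 -> C
Bits 101 -> H
Bits 100 -> A
Bits 00 -> E
Bits 00 -> E
Bits 00 -> E
Bits 101 -> H
Bits 01 -> C


Decoded message: CHAEEEHC


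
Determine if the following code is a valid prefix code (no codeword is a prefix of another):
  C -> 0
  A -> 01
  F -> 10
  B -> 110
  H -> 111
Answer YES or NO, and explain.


Checking each pair (does one codeword prefix another?):
  C='0' vs A='01': prefix -- VIOLATION

NO -- this is NOT a valid prefix code. C (0) is a prefix of A (01).


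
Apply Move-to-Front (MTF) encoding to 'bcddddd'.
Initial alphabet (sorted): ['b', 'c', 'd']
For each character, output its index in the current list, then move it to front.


MTF encoding:
'b': index 0 in ['b', 'c', 'd'] -> ['b', 'c', 'd']
'c': index 1 in ['b', 'c', 'd'] -> ['c', 'b', 'd']
'd': index 2 in ['c', 'b', 'd'] -> ['d', 'c', 'b']
'd': index 0 in ['d', 'c', 'b'] -> ['d', 'c', 'b']
'd': index 0 in ['d', 'c', 'b'] -> ['d', 'c', 'b']
'd': index 0 in ['d', 'c', 'b'] -> ['d', 'c', 'b']
'd': index 0 in ['d', 'c', 'b'] -> ['d', 'c', 'b']


Output: [0, 1, 2, 0, 0, 0, 0]


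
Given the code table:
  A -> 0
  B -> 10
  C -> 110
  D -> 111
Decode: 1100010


Decoding:
110 -> C
0 -> A
0 -> A
10 -> B


Result: CAAB


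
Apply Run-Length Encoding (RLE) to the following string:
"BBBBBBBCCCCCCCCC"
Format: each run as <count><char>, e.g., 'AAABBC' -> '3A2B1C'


Scanning runs left to right:
  i=0: run of 'B' x 7 -> '7B'
  i=7: run of 'C' x 9 -> '9C'

RLE = 7B9C


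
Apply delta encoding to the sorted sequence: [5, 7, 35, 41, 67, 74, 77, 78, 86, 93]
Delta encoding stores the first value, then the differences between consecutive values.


First value: 5
Deltas:
  7 - 5 = 2
  35 - 7 = 28
  41 - 35 = 6
  67 - 41 = 26
  74 - 67 = 7
  77 - 74 = 3
  78 - 77 = 1
  86 - 78 = 8
  93 - 86 = 7


Delta encoded: [5, 2, 28, 6, 26, 7, 3, 1, 8, 7]


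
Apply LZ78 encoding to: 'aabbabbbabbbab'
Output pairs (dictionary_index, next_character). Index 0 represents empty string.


LZ78 encoding steps:
Dictionary: {0: ''}
Step 1: w='' (idx 0), next='a' -> output (0, 'a'), add 'a' as idx 1
Step 2: w='a' (idx 1), next='b' -> output (1, 'b'), add 'ab' as idx 2
Step 3: w='' (idx 0), next='b' -> output (0, 'b'), add 'b' as idx 3
Step 4: w='ab' (idx 2), next='b' -> output (2, 'b'), add 'abb' as idx 4
Step 5: w='b' (idx 3), next='a' -> output (3, 'a'), add 'ba' as idx 5
Step 6: w='b' (idx 3), next='b' -> output (3, 'b'), add 'bb' as idx 6
Step 7: w='ba' (idx 5), next='b' -> output (5, 'b'), add 'bab' as idx 7


Encoded: [(0, 'a'), (1, 'b'), (0, 'b'), (2, 'b'), (3, 'a'), (3, 'b'), (5, 'b')]


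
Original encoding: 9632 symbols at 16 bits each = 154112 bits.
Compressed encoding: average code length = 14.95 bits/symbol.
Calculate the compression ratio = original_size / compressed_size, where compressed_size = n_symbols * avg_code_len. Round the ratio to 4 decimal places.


original_size = n_symbols * orig_bits = 9632 * 16 = 154112 bits
compressed_size = n_symbols * avg_code_len = 9632 * 14.95 = 143998.4 bits
ratio = original_size / compressed_size = 154112 / 143998.4 = 1.0702

Compression ratio = 1.0702


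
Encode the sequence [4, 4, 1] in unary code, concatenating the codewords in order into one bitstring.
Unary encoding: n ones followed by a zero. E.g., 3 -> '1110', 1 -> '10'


Encode each number as n ones followed by a terminating 0:
  4 -> 11110 (5 bits)
  4 -> 11110 (5 bits)
  1 -> 10 (2 bits)
Total length = 5 + 5 + 2 = 12 bits.

Unary([4, 4, 1]) = 111101111010 (12 bits)


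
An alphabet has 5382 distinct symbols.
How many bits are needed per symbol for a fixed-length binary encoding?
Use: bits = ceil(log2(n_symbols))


log2(5382) = 12.3939
Bracket: 2^12 = 4096 < 5382 <= 2^13 = 8192
So ceil(log2(5382)) = 13

bits = ceil(log2(5382)) = ceil(12.3939) = 13 bits


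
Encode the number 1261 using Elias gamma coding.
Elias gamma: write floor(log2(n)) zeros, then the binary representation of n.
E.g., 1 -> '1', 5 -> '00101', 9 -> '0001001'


num_bits = floor(log2(1261)) + 1 = 11
leading_zeros = num_bits - 1 = 10
binary(1261) = 10011101101

Elias gamma(1261) = '0000000000' + '10011101101' = 000000000010011101101 (21 bits)


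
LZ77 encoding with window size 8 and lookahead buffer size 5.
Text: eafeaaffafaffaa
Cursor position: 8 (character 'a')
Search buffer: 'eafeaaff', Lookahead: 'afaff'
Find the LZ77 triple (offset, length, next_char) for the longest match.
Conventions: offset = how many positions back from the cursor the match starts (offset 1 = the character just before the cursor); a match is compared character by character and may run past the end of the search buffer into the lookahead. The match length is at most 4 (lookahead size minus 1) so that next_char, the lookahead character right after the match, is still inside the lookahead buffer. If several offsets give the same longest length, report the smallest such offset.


Try each offset into the search buffer:
  offset=1 (pos 7, char 'f'): match length 0
  offset=2 (pos 6, char 'f'): match length 0
  offset=3 (pos 5, char 'a'): match length 2
  offset=4 (pos 4, char 'a'): match length 1
  offset=5 (pos 3, char 'e'): match length 0
  offset=6 (pos 2, char 'f'): match length 0
  offset=7 (pos 1, char 'a'): match length 2
  offset=8 (pos 0, char 'e'): match length 0
Longest match has length 2, found at offsets 3, 7; take the smallest, offset 3.
next_char = character at position 8 + 2 = 10 -> 'a'

Best match: offset=3, length=2 (matching 'af' starting at position 5)
LZ77 triple: (3, 2, 'a')


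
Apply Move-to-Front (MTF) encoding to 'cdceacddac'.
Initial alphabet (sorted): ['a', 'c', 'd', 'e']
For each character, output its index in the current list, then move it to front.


MTF encoding:
'c': index 1 in ['a', 'c', 'd', 'e'] -> ['c', 'a', 'd', 'e']
'd': index 2 in ['c', 'a', 'd', 'e'] -> ['d', 'c', 'a', 'e']
'c': index 1 in ['d', 'c', 'a', 'e'] -> ['c', 'd', 'a', 'e']
'e': index 3 in ['c', 'd', 'a', 'e'] -> ['e', 'c', 'd', 'a']
'a': index 3 in ['e', 'c', 'd', 'a'] -> ['a', 'e', 'c', 'd']
'c': index 2 in ['a', 'e', 'c', 'd'] -> ['c', 'a', 'e', 'd']
'd': index 3 in ['c', 'a', 'e', 'd'] -> ['d', 'c', 'a', 'e']
'd': index 0 in ['d', 'c', 'a', 'e'] -> ['d', 'c', 'a', 'e']
'a': index 2 in ['d', 'c', 'a', 'e'] -> ['a', 'd', 'c', 'e']
'c': index 2 in ['a', 'd', 'c', 'e'] -> ['c', 'a', 'd', 'e']


Output: [1, 2, 1, 3, 3, 2, 3, 0, 2, 2]


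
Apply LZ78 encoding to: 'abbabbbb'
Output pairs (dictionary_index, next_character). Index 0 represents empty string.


LZ78 encoding steps:
Dictionary: {0: ''}
Step 1: w='' (idx 0), next='a' -> output (0, 'a'), add 'a' as idx 1
Step 2: w='' (idx 0), next='b' -> output (0, 'b'), add 'b' as idx 2
Step 3: w='b' (idx 2), next='a' -> output (2, 'a'), add 'ba' as idx 3
Step 4: w='b' (idx 2), next='b' -> output (2, 'b'), add 'bb' as idx 4
Step 5: w='bb' (idx 4), end of input -> output (4, '')


Encoded: [(0, 'a'), (0, 'b'), (2, 'a'), (2, 'b'), (4, '')]


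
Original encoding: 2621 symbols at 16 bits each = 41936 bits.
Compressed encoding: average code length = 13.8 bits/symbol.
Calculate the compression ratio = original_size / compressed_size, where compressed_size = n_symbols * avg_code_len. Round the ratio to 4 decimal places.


original_size = n_symbols * orig_bits = 2621 * 16 = 41936 bits
compressed_size = n_symbols * avg_code_len = 2621 * 13.8 = 36169.8 bits
ratio = original_size / compressed_size = 41936 / 36169.8 = 1.1594

Compression ratio = 1.1594


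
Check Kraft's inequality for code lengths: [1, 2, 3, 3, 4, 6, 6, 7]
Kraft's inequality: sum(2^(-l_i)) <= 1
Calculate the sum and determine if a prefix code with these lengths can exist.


Sum = 2^(-1) + 2^(-2) + 2^(-3) + 2^(-3) + 2^(-4) + 2^(-6) + 2^(-6) + 2^(-7)
    = 0.5 + 0.25 + 0.125 + 0.125 + 0.0625 + 0.015625 + 0.015625 + 0.0078125
    = 141/128 = 1.1015625
Since 1.1015625 > 1, Kraft's inequality is NOT satisfied.
A prefix code with these lengths CANNOT exist.

Kraft sum = 1.1015625. Not satisfied.


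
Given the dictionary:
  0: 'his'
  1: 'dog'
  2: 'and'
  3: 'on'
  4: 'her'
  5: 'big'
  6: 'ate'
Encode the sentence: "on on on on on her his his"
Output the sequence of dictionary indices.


Look up each word in the dictionary:
  'on' -> 3
  'on' -> 3
  'on' -> 3
  'on' -> 3
  'on' -> 3
  'her' -> 4
  'his' -> 0
  'his' -> 0

Encoded: [3, 3, 3, 3, 3, 4, 0, 0]


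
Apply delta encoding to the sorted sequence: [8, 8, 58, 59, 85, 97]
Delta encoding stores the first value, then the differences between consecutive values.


First value: 8
Deltas:
  8 - 8 = 0
  58 - 8 = 50
  59 - 58 = 1
  85 - 59 = 26
  97 - 85 = 12


Delta encoded: [8, 0, 50, 1, 26, 12]


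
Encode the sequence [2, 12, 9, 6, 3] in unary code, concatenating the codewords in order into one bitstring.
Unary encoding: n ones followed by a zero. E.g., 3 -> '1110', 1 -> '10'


Encode each number as n ones followed by a terminating 0:
  2 -> 110 (3 bits)
  12 -> 1111111111110 (13 bits)
  9 -> 1111111110 (10 bits)
  6 -> 1111110 (7 bits)
  3 -> 1110 (4 bits)
Total length = 3 + 13 + 10 + 7 + 4 = 37 bits.

Unary([2, 12, 9, 6, 3]) = 1101111111111110111111111011111101110 (37 bits)


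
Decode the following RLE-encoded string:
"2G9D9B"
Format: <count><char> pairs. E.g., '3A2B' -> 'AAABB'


Expanding each <count><char> pair:
  2G -> 'GG'
  9D -> 'DDDDDDDDD'
  9B -> 'BBBBBBBBB'

Decoded = GGDDDDDDDDDBBBBBBBBB


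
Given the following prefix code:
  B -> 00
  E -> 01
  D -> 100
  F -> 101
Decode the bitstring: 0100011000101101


Decoding step by step:
Bits 01 -> E
Bits 00 -> B
Bits 01 -> E
Bits 100 -> D
Bits 01 -> E
Bits 01 -> E
Bits 101 -> F


Decoded message: EBEDEEF


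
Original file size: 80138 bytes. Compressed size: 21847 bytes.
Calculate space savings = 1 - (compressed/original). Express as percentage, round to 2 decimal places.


ratio = compressed/original = 21847/80138 = 0.272617
savings = 1 - ratio = 1 - 0.272617 = 0.727383
as a percentage: 0.727383 * 100 = 72.74%

Space savings = 1 - 21847/80138 = 72.74%


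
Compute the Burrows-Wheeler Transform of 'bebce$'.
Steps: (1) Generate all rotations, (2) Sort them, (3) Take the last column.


Rotations (sorted):
  0: $bebce -> last char: e
  1: bce$be -> last char: e
  2: bebce$ -> last char: $
  3: ce$beb -> last char: b
  4: e$bebc -> last char: c
  5: ebce$b -> last char: b


BWT = ee$bcb


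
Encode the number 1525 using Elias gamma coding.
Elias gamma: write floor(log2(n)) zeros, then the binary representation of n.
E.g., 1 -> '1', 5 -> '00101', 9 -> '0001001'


num_bits = floor(log2(1525)) + 1 = 11
leading_zeros = num_bits - 1 = 10
binary(1525) = 10111110101

Elias gamma(1525) = '0000000000' + '10111110101' = 000000000010111110101 (21 bits)


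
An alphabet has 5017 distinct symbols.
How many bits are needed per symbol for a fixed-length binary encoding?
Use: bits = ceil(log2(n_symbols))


log2(5017) = 12.2926
Bracket: 2^12 = 4096 < 5017 <= 2^13 = 8192
So ceil(log2(5017)) = 13

bits = ceil(log2(5017)) = ceil(12.2926) = 13 bits


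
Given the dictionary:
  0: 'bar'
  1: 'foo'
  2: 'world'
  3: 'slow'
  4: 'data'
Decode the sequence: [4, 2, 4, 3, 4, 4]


Look up each index in the dictionary:
  4 -> 'data'
  2 -> 'world'
  4 -> 'data'
  3 -> 'slow'
  4 -> 'data'
  4 -> 'data'

Decoded: "data world data slow data data"


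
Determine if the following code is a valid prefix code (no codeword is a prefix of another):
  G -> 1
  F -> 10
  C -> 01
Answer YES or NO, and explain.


Checking each pair (does one codeword prefix another?):
  G='1' vs F='10': prefix -- VIOLATION

NO -- this is NOT a valid prefix code. G (1) is a prefix of F (10).


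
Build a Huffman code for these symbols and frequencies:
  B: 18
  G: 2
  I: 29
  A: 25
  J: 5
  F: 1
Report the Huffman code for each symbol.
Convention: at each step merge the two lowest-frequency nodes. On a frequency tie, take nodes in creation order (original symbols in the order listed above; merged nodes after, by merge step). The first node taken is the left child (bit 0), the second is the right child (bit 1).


Huffman tree construction:
Step 1: Merge F(1) + G(2) = 3
Step 2: Merge (F+G)(3) + J(5) = 8
Step 3: Merge ((F+G)+J)(8) + B(18) = 26
Step 4: Merge A(25) + (((F+G)+J)+B)(26) = 51
Step 5: Merge I(29) + (A+(((F+G)+J)+B))(51) = 80
Read each symbol's code off the tree from the root (left child = 0, right child = 1).

Codes:
  B: 111 (length 3)
  G: 11001 (length 5)
  I: 0 (length 1)
  A: 10 (length 2)
  J: 1101 (length 4)
  F: 11000 (length 5)
Average code length: 168/80 = 2.1000 bits/symbol


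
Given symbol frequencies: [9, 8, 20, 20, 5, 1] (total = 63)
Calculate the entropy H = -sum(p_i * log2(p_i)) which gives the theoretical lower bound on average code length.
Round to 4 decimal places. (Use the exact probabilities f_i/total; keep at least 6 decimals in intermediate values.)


Per-symbol terms -p_i * log2(p_i) with p_i = f_i/63:
  p = 9/63 = 0.142857: log2(p) = -2.807355, -p*log2(p) = 0.401051
  p = 8/63 = 0.126984: log2(p) = -2.977280, -p*log2(p) = 0.378067
  p = 20/63 = 0.317460: log2(p) = -1.655352, -p*log2(p) = 0.525509
  p = 20/63 = 0.317460: log2(p) = -1.655352, -p*log2(p) = 0.525509
  p = 5/63 = 0.079365: log2(p) = -3.655352, -p*log2(p) = 0.290107
  p = 1/63 = 0.015873: log2(p) = -5.977280, -p*log2(p) = 0.094877
H = 0.401051 + 0.378067 + 0.525509 + 0.525509 + 0.290107 + 0.094877 = 2.215120

H = 2.2151 bits/symbol


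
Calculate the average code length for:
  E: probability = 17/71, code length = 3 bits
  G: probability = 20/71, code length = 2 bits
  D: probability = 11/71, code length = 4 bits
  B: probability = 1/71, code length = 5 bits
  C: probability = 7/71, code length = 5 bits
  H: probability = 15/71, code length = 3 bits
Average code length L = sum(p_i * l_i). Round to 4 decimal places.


Weighted contributions p_i * l_i:
  E: (17/71) * 3 = 51/71
  G: (20/71) * 2 = 40/71
  D: (11/71) * 4 = 44/71
  B: (1/71) * 5 = 5/71
  C: (7/71) * 5 = 35/71
  H: (15/71) * 3 = 45/71
Sum = (51 + 40 + 44 + 5 + 35 + 45)/71 = 220/71

L = 220/71 = 3.0986 bits/symbol


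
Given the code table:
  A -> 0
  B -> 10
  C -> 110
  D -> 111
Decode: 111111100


Decoding:
111 -> D
111 -> D
10 -> B
0 -> A


Result: DDBA


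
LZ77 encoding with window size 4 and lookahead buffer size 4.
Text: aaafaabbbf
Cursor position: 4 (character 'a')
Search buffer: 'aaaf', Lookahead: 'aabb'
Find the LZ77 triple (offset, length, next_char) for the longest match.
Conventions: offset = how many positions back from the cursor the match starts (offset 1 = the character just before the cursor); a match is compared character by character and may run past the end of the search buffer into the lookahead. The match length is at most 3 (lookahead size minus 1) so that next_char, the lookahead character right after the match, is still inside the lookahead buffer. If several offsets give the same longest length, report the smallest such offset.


Try each offset into the search buffer:
  offset=1 (pos 3, char 'f'): match length 0
  offset=2 (pos 2, char 'a'): match length 1
  offset=3 (pos 1, char 'a'): match length 2
  offset=4 (pos 0, char 'a'): match length 2
Longest match has length 2, found at offsets 3, 4; take the smallest, offset 3.
next_char = character at position 4 + 2 = 6 -> 'b'

Best match: offset=3, length=2 (matching 'aa' starting at position 1)
LZ77 triple: (3, 2, 'b')


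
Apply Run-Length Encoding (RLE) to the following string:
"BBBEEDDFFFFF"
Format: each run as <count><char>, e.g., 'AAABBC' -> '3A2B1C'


Scanning runs left to right:
  i=0: run of 'B' x 3 -> '3B'
  i=3: run of 'E' x 2 -> '2E'
  i=5: run of 'D' x 2 -> '2D'
  i=7: run of 'F' x 5 -> '5F'

RLE = 3B2E2D5F


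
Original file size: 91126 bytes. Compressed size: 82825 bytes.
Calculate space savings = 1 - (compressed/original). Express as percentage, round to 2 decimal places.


ratio = compressed/original = 82825/91126 = 0.908906
savings = 1 - ratio = 1 - 0.908906 = 0.091094
as a percentage: 0.091094 * 100 = 9.11%

Space savings = 1 - 82825/91126 = 9.11%


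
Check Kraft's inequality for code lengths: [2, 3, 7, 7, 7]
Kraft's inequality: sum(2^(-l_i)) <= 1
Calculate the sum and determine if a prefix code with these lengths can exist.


Sum = 2^(-2) + 2^(-3) + 2^(-7) + 2^(-7) + 2^(-7)
    = 0.25 + 0.125 + 0.0078125 + 0.0078125 + 0.0078125
    = 51/128 = 0.3984375
Since 0.3984375 <= 1, Kraft's inequality IS satisfied.
A prefix code with these lengths CAN exist.

Kraft sum = 0.3984375. Satisfied.


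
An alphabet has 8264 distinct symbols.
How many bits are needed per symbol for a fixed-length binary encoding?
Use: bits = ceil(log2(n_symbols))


log2(8264) = 13.0126
Bracket: 2^13 = 8192 < 8264 <= 2^14 = 16384
So ceil(log2(8264)) = 14

bits = ceil(log2(8264)) = ceil(13.0126) = 14 bits


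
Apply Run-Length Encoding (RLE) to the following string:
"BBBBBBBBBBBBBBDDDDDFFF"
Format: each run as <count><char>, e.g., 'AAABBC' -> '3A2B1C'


Scanning runs left to right:
  i=0: run of 'B' x 14 -> '14B'
  i=14: run of 'D' x 5 -> '5D'
  i=19: run of 'F' x 3 -> '3F'

RLE = 14B5D3F


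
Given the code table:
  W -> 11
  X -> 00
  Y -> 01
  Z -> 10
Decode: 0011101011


Decoding:
00 -> X
11 -> W
10 -> Z
10 -> Z
11 -> W


Result: XWZZW


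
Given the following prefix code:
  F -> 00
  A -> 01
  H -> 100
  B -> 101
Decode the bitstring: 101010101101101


Decoding step by step:
Bits 101 -> B
Bits 01 -> A
Bits 01 -> A
Bits 01 -> A
Bits 101 -> B
Bits 101 -> B


Decoded message: BAAABB


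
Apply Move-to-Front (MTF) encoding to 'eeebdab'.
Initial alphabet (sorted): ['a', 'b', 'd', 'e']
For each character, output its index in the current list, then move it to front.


MTF encoding:
'e': index 3 in ['a', 'b', 'd', 'e'] -> ['e', 'a', 'b', 'd']
'e': index 0 in ['e', 'a', 'b', 'd'] -> ['e', 'a', 'b', 'd']
'e': index 0 in ['e', 'a', 'b', 'd'] -> ['e', 'a', 'b', 'd']
'b': index 2 in ['e', 'a', 'b', 'd'] -> ['b', 'e', 'a', 'd']
'd': index 3 in ['b', 'e', 'a', 'd'] -> ['d', 'b', 'e', 'a']
'a': index 3 in ['d', 'b', 'e', 'a'] -> ['a', 'd', 'b', 'e']
'b': index 2 in ['a', 'd', 'b', 'e'] -> ['b', 'a', 'd', 'e']


Output: [3, 0, 0, 2, 3, 3, 2]


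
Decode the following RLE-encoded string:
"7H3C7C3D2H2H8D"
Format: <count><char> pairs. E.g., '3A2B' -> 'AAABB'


Expanding each <count><char> pair:
  7H -> 'HHHHHHH'
  3C -> 'CCC'
  7C -> 'CCCCCCC'
  3D -> 'DDD'
  2H -> 'HH'
  2H -> 'HH'
  8D -> 'DDDDDDDD'

Decoded = HHHHHHHCCCCCCCCCCDDDHHHHDDDDDDDD


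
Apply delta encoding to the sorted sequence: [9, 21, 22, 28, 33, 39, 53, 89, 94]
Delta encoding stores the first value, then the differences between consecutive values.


First value: 9
Deltas:
  21 - 9 = 12
  22 - 21 = 1
  28 - 22 = 6
  33 - 28 = 5
  39 - 33 = 6
  53 - 39 = 14
  89 - 53 = 36
  94 - 89 = 5


Delta encoded: [9, 12, 1, 6, 5, 6, 14, 36, 5]


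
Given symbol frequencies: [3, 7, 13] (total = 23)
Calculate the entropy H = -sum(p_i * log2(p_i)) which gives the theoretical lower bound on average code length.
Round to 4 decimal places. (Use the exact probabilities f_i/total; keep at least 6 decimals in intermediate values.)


Per-symbol terms -p_i * log2(p_i) with p_i = f_i/23:
  p = 3/23 = 0.130435: log2(p) = -2.938599, -p*log2(p) = 0.383296
  p = 7/23 = 0.304348: log2(p) = -1.716207, -p*log2(p) = 0.522324
  p = 13/23 = 0.565217: log2(p) = -0.823122, -p*log2(p) = 0.465243
H = 0.383296 + 0.522324 + 0.465243 = 1.370863

H = 1.3709 bits/symbol
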